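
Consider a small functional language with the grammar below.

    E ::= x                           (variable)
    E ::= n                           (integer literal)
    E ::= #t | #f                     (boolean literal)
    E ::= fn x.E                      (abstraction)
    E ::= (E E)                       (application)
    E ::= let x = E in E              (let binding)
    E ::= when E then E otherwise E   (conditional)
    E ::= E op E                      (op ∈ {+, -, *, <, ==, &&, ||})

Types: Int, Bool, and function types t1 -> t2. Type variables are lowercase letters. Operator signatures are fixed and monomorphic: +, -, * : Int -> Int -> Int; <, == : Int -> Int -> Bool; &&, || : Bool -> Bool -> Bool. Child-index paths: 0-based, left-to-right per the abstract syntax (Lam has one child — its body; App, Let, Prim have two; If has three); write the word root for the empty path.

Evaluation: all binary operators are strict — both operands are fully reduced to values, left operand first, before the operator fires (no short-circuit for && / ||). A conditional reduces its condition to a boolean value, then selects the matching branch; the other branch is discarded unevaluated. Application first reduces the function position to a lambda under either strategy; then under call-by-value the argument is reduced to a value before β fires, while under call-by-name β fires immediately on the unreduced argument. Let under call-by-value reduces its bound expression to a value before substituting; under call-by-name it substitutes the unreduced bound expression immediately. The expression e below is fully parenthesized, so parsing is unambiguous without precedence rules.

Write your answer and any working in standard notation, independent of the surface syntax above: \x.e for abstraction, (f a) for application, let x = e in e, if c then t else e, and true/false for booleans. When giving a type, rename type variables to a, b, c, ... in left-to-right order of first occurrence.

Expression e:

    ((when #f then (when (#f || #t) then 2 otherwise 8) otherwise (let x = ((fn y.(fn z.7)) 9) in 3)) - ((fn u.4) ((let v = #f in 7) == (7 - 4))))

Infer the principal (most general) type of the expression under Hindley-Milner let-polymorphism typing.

Answer: Int

Trace:
  unify Bool ~ Bool
  unify Bool ~ Bool
  unify Bool ~ Bool
  unify Bool ~ Bool
  unify Int ~ Int
\z._ : b -> Int
\y._ : a -> b -> Int
  unify a -> b -> Int ~ Int -> c
  unify a ~ Int
  unify b -> Int ~ c
_ _ : b -> Int
let x : forall. b -> Int
  unify Int ~ Int
  unify Int ~ Int
\u._ : d -> Int
let v : Bool
  unify Int ~ Int
  unify Int ~ Int
  unify Int ~ Int
  unify Int ~ Int
  unify d -> Int ~ Bool -> e
  unify d ~ Bool
  unify Int ~ e
_ _ : Int
  unify Int ~ Int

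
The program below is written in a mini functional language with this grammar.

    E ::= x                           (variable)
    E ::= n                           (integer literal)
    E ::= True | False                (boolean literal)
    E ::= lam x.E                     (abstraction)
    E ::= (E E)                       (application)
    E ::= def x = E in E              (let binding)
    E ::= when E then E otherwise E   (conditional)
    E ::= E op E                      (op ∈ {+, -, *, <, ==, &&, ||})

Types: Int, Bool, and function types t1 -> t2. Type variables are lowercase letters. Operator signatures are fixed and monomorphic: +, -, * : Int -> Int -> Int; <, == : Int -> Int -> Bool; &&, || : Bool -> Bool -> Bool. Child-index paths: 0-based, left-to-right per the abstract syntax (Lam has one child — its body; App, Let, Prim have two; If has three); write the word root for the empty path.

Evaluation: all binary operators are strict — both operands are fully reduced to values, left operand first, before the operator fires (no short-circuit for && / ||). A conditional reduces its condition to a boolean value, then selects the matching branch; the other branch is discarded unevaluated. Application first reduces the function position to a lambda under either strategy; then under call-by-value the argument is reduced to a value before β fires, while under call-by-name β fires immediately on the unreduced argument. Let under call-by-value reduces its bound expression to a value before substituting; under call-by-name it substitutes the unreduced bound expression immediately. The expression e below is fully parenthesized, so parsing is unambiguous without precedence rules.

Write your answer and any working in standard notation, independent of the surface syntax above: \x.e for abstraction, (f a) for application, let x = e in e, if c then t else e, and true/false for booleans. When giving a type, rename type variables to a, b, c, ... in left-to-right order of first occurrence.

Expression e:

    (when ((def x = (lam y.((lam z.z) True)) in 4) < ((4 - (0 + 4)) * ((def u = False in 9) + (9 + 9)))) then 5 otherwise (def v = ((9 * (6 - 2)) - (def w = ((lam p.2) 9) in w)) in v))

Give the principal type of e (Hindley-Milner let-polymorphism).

Derivation:
z : b
\z._ : b -> b
  unify b -> b ~ Bool -> c
  unify b ~ Bool
  unify Bool ~ c
_ _ : Bool
\y._ : a -> Bool
let x : forall. a -> Bool
  unify Int ~ Int
  unify Int ~ Int
  unify Int ~ Int
  unify Int ~ Int
  unify Int ~ Int
  unify Int ~ Int
let u : Bool
  unify Int ~ Int
  unify Int ~ Int
  unify Int ~ Int
  unify Int ~ Int
  unify Int ~ Int
  unify Int ~ Int
  unify Bool ~ Bool
  unify Int ~ Int
  unify Int ~ Int
  unify Int ~ Int
  unify Int ~ Int
  unify Int ~ Int
\p._ : d -> Int
  unify d -> Int ~ Int -> e
  unify d ~ Int
  unify Int ~ e
_ _ : Int
let w : Int
w : Int
  unify Int ~ Int
let v : Int
v : Int
  unify Int ~ Int

Answer: Int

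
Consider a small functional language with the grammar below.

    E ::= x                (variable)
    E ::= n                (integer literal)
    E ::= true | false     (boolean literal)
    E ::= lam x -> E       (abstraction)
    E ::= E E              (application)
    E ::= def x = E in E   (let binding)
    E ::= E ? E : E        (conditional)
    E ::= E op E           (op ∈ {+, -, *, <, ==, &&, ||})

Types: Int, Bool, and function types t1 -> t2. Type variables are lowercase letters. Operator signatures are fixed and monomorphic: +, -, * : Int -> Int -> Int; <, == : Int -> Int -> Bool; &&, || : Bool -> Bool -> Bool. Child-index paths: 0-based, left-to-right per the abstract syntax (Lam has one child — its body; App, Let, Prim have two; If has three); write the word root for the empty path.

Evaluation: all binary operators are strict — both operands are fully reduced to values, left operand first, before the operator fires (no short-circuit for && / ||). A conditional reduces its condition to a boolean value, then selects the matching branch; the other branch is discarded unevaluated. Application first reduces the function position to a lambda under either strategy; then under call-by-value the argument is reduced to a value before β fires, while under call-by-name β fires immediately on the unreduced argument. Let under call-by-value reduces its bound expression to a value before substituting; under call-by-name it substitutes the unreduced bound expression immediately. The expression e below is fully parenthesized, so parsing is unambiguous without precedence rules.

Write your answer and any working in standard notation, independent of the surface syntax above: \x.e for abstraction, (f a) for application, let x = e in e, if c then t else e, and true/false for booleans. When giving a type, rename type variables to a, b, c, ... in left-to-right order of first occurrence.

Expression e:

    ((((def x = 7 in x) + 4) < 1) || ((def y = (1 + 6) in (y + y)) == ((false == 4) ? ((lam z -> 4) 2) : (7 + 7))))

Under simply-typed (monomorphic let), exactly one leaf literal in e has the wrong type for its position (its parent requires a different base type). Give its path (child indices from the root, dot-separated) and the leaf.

Answer: 1.1.0.0 : false

Working:
let x : Int
x : Int
  unify Int ~ Int
  unify Int ~ Int
  unify Int ~ Int
  unify Int ~ Int
  unify Bool ~ Bool
  unify Int ~ Int
  unify Int ~ Int
let y : Int
y : Int
  unify Int ~ Int
y : Int
  unify Int ~ Int
  unify Int ~ Int
  unify Bool ~ Int
  FAIL: mismatch Bool ~ Int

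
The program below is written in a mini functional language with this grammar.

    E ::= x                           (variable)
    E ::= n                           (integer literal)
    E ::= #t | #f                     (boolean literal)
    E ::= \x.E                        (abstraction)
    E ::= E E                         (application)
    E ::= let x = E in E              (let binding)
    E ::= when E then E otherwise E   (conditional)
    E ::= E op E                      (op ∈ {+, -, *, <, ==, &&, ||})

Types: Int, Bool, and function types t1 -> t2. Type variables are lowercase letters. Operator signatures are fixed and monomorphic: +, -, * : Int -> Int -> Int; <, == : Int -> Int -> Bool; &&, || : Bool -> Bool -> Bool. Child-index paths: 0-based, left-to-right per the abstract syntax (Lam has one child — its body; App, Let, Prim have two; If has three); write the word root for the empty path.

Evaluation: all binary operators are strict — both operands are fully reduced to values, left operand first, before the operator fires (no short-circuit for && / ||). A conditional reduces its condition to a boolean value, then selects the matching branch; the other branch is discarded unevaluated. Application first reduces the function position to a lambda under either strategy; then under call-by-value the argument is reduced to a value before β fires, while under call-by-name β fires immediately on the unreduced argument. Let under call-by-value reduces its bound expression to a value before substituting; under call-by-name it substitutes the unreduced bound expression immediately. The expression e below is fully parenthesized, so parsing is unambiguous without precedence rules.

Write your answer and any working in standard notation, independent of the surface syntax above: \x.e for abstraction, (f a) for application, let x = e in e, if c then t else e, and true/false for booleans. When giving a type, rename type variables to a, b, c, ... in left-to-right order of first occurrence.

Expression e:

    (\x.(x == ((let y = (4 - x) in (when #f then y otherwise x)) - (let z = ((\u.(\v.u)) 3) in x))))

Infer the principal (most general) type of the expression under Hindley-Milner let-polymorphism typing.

Trace:
x : a
  unify a ~ Int
  unify Int ~ Int
x : Int
  unify Int ~ Int
let y : Int
  unify Bool ~ Bool
y : Int
x : Int
  unify Int ~ Int
  unify Int ~ Int
u : b
\v._ : c -> b
\u._ : b -> c -> b
  unify b -> c -> b ~ Int -> d
  unify b ~ Int
  unify c -> Int ~ d
_ _ : c -> Int
let z : forall. c -> Int
x : Int
  unify Int ~ Int
  unify Int ~ Int
\x._ : Int -> Bool

Answer: Int -> Bool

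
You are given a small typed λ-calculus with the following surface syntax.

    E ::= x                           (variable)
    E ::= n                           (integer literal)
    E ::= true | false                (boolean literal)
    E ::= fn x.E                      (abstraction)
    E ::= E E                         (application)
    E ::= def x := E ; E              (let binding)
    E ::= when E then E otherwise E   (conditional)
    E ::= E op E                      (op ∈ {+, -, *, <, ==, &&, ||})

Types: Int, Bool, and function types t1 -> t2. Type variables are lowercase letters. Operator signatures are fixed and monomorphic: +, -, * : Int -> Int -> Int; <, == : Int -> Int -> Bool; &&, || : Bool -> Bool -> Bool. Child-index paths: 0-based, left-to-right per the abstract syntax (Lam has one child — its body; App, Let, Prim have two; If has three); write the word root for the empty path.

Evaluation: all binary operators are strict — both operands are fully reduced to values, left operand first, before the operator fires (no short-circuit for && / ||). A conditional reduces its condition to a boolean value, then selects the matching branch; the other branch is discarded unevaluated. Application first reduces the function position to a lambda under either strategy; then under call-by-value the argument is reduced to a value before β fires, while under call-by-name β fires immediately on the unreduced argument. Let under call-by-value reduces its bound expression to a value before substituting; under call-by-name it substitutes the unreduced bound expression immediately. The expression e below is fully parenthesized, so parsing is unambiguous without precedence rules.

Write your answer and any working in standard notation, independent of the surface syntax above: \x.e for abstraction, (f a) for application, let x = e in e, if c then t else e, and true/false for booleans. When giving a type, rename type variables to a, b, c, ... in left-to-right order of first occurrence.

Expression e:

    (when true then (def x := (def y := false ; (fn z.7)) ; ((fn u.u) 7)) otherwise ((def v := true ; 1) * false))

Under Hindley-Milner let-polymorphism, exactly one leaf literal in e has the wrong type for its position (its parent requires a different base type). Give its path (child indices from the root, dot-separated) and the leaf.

Working:
  unify Bool ~ Bool
let y : Bool
\z._ : a -> Int
let x : forall. a -> Int
u : b
\u._ : b -> b
  unify b -> b ~ Int -> c
  unify b ~ Int
  unify Int ~ c
_ _ : Int
let v : Bool
  unify Int ~ Int
  unify Bool ~ Int
  FAIL: mismatch Bool ~ Int

Answer: 2.1 : false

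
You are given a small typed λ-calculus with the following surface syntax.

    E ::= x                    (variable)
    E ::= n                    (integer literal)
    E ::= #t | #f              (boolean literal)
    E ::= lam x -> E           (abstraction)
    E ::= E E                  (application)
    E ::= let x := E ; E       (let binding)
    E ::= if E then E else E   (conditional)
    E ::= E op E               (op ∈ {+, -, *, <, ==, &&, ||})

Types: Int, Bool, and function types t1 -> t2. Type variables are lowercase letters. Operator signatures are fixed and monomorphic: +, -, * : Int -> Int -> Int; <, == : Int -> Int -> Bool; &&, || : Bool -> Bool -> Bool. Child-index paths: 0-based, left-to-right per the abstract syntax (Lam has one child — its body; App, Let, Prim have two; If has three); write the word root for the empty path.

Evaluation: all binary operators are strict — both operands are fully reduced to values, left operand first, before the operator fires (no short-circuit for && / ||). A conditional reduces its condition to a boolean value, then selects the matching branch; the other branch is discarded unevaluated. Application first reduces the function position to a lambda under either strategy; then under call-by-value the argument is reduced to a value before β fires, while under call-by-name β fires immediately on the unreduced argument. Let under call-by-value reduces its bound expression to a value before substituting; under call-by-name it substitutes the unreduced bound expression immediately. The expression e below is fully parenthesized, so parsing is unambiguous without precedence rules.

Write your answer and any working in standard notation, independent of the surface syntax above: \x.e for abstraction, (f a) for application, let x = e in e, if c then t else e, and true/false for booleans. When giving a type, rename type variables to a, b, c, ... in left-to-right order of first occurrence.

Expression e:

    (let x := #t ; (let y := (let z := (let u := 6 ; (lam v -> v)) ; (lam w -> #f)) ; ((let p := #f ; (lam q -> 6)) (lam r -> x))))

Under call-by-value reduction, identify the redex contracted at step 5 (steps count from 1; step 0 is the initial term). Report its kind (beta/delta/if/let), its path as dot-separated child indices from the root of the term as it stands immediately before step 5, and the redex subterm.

Derivation:
step 0: (let x = true in (let y = (let z = (let u = 6 in (\v.v)) in (\w.false)) in ((let p = false in (\q.6)) (\r.x))))
step 1: [let@root] (let y = (let z = (let u = 6 in (\v.v)) in (\w.false)) in ((let p = false in (\q.6)) (\r.true)))
step 2: [let@0.0] (let y = (let z = (\v.v) in (\w.false)) in ((let p = false in (\q.6)) (\r.true)))
step 3: [let@0] (let y = (\w.false) in ((let p = false in (\q.6)) (\r.true)))
step 4: [let@root] ((let p = false in (\q.6)) (\r.true))
step 5: [let@0] ((\q.6) (\r.true))

Answer: let at 0 : (let p = false in (\q.6))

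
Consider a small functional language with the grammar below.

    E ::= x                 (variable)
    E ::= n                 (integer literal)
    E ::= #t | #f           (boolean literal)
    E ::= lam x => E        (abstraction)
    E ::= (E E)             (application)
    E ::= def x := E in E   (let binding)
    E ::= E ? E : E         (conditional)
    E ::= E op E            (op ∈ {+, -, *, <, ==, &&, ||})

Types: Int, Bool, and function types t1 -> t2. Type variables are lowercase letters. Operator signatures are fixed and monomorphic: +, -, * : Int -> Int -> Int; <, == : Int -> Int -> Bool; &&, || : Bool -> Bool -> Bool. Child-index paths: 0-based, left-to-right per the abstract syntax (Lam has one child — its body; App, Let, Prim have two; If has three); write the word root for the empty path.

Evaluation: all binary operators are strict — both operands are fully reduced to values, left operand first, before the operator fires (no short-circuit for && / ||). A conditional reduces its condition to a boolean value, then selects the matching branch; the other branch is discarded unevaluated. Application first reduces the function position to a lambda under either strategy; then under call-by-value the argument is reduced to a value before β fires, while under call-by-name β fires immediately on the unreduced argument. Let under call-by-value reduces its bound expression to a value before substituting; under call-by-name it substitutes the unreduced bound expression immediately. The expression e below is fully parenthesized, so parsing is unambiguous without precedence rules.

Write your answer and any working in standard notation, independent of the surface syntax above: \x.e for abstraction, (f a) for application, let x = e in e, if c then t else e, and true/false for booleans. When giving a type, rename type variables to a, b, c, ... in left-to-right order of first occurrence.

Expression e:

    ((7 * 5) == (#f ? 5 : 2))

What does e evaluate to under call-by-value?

Answer: false

Trace:
step 0: ((7 * 5) == (if false then 5 else 2))
step 1: [delta@0] (35 == (if false then 5 else 2))
step 2: [if@1] (35 == 2)
step 3: [delta@root] false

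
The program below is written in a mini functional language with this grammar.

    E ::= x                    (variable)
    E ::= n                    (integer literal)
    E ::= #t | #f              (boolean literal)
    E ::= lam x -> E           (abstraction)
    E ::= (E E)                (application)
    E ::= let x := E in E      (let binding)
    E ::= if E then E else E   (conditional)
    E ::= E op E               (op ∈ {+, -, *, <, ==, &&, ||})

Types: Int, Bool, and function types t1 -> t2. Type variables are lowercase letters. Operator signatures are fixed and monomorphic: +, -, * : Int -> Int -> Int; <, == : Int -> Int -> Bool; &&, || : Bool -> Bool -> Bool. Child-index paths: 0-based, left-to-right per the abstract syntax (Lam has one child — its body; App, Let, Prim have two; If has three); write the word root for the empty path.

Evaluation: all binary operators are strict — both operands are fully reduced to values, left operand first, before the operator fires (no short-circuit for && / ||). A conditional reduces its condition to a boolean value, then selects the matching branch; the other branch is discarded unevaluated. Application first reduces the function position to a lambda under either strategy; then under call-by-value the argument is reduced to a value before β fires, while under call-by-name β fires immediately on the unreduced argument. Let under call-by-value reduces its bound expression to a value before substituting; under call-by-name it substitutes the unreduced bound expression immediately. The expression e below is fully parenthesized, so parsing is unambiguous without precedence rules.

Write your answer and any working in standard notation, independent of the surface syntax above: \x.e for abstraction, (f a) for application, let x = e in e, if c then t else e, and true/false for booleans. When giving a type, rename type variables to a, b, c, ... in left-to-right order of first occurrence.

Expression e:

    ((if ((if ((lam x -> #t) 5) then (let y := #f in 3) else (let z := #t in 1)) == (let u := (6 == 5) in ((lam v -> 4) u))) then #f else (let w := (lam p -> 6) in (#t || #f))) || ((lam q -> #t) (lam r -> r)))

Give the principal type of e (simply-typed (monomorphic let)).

Working:
\x._ : a -> Bool
  unify a -> Bool ~ Int -> b
  unify a ~ Int
  unify Bool ~ b
_ _ : Bool
  unify Bool ~ Bool
let y : Bool
let z : Bool
  unify Int ~ Int
  unify Int ~ Int
  unify Int ~ Int
  unify Int ~ Int
let u : Bool
\v._ : c -> Int
u : Bool
  unify c -> Int ~ Bool -> d
  unify c ~ Bool
  unify Int ~ d
_ _ : Int
  unify Int ~ Int
  unify Bool ~ Bool
\p._ : e -> Int
let w : e -> Int
  unify Bool ~ Bool
  unify Bool ~ Bool
  unify Bool ~ Bool
  unify Bool ~ Bool
\q._ : f -> Bool
r : g
\r._ : g -> g
  unify f -> Bool ~ (g -> g) -> h
  unify f ~ g -> g
  unify Bool ~ h
_ _ : Bool
  unify Bool ~ Bool

Answer: Bool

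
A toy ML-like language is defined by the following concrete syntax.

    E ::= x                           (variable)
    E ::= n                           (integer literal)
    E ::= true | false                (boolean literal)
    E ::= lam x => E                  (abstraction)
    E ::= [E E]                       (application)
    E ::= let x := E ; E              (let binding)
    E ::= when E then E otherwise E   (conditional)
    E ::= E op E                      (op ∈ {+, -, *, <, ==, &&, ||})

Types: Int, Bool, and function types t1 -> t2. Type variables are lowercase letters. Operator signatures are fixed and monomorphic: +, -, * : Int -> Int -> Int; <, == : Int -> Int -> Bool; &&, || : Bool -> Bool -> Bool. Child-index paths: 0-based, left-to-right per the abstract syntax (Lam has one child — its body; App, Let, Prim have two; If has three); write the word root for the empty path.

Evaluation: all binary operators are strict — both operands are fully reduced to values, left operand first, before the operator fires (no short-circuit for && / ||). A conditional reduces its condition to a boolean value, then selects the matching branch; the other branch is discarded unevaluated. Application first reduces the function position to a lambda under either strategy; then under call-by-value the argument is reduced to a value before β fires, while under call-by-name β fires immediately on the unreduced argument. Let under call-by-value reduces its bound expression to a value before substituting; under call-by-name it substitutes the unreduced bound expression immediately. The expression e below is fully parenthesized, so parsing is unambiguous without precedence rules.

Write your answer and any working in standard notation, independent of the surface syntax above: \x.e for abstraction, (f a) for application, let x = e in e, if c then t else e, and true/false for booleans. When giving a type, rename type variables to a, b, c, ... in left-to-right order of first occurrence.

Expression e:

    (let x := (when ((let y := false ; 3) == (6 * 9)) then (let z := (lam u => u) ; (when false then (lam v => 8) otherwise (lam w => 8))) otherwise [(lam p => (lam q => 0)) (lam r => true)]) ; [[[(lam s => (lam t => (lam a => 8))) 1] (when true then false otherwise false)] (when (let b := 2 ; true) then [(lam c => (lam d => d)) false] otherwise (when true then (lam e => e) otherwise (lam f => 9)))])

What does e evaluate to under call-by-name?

Answer: 8

Trace:
step 0: (let x = (if ((let y = false in 3) == (6 * 9)) then (let z = (\u.u) in (if false then (\v.8) else (\w.8))) else ((\p.(\q.0)) (\r.true))) in ((((\s.(\t.(\a.8))) 1) (if true then false else false)) (if (let b = 2 in true) then ((\c.(\d.d)) false) else (if true then (\e.e) else (\f.9)))))
step 1: [let@root] ((((\s.(\t.(\a.8))) 1) (if true then false else false)) (if (let b = 2 in true) then ((\c.(\d.d)) false) else (if true then (\e.e) else (\f.9))))
step 2: [beta@0.0] (((\t.(\a.8)) (if true then false else false)) (if (let b = 2 in true) then ((\c.(\d.d)) false) else (if true then (\e.e) else (\f.9))))
step 3: [beta@0] ((\a.8) (if (let b = 2 in true) then ((\c.(\d.d)) false) else (if true then (\e.e) else (\f.9))))
step 4: [beta@root] 8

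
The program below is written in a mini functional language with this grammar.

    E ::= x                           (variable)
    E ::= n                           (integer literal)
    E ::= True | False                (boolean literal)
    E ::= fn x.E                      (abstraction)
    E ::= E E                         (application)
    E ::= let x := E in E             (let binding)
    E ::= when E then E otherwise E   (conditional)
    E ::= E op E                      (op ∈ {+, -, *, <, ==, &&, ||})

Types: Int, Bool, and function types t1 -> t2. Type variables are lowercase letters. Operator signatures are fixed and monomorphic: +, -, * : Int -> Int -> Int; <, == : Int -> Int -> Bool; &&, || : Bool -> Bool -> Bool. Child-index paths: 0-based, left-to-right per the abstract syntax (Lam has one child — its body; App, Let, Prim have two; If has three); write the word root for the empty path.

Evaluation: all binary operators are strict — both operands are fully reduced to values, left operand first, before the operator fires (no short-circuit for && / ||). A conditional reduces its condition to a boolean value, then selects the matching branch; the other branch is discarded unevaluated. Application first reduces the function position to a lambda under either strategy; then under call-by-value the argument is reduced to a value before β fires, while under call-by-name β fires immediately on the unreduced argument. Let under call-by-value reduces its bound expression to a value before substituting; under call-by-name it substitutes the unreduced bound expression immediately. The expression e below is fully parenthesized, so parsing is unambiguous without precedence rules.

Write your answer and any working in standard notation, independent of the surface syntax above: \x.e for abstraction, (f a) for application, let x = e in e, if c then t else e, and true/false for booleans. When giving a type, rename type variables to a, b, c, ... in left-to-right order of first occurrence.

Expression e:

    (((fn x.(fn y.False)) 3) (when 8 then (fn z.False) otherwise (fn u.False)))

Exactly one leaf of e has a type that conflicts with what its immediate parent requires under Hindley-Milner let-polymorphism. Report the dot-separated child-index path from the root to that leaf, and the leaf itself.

Answer: 1.0 : 8

Derivation:
\y._ : b -> Bool
\x._ : a -> b -> Bool
  unify a -> b -> Bool ~ Int -> c
  unify a ~ Int
  unify b -> Bool ~ c
_ _ : b -> Bool
  unify Int ~ Bool
  FAIL: mismatch Int ~ Bool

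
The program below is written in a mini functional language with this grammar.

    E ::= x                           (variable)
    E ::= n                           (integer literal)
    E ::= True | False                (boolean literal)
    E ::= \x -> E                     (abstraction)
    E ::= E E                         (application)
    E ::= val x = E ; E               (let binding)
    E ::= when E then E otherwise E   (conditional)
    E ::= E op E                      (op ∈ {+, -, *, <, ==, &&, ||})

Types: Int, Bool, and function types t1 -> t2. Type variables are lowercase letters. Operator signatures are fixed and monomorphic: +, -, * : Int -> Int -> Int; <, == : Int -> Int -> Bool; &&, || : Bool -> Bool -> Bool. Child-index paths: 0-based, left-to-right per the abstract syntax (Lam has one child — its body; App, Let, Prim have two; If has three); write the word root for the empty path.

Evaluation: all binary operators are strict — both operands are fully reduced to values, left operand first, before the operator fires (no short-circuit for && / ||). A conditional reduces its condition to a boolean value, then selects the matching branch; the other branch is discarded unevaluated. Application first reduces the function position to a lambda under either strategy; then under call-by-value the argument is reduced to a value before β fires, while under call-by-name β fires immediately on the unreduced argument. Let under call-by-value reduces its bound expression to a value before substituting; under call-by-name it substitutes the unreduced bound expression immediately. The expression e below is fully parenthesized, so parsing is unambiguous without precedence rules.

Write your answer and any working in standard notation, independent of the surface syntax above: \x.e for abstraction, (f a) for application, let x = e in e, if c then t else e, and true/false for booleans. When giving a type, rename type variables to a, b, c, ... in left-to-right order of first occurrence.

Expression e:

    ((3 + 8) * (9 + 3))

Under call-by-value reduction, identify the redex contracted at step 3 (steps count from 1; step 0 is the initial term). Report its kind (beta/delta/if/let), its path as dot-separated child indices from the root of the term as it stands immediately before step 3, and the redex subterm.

Answer: delta at root : (11 * 12)

Trace:
step 0: ((3 + 8) * (9 + 3))
step 1: [delta@0] (11 * (9 + 3))
step 2: [delta@1] (11 * 12)
step 3: [delta@root] 132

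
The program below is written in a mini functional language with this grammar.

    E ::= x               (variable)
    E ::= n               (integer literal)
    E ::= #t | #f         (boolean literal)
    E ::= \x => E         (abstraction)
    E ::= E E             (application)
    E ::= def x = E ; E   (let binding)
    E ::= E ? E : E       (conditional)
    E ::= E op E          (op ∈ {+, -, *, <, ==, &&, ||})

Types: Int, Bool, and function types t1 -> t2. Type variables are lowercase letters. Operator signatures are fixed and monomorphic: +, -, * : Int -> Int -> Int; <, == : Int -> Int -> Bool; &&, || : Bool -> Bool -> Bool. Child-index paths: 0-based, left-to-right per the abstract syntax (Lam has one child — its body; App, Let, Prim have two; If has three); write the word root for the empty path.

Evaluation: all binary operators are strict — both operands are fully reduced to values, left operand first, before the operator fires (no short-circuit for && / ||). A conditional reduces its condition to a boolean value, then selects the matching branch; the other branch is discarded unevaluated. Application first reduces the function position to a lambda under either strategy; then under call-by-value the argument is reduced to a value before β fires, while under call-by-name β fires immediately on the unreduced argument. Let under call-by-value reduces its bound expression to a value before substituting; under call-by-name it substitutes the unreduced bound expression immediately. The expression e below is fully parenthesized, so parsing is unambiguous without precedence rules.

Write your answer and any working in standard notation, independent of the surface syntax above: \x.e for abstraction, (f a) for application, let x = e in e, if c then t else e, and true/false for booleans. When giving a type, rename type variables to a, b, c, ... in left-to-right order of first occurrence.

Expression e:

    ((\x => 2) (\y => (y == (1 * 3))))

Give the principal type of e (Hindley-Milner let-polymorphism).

Derivation:
\x._ : a -> Int
y : b
  unify b ~ Int
  unify Int ~ Int
  unify Int ~ Int
  unify Int ~ Int
\y._ : Int -> Bool
  unify a -> Int ~ (Int -> Bool) -> c
  unify a ~ Int -> Bool
  unify Int ~ c
_ _ : Int

Answer: Int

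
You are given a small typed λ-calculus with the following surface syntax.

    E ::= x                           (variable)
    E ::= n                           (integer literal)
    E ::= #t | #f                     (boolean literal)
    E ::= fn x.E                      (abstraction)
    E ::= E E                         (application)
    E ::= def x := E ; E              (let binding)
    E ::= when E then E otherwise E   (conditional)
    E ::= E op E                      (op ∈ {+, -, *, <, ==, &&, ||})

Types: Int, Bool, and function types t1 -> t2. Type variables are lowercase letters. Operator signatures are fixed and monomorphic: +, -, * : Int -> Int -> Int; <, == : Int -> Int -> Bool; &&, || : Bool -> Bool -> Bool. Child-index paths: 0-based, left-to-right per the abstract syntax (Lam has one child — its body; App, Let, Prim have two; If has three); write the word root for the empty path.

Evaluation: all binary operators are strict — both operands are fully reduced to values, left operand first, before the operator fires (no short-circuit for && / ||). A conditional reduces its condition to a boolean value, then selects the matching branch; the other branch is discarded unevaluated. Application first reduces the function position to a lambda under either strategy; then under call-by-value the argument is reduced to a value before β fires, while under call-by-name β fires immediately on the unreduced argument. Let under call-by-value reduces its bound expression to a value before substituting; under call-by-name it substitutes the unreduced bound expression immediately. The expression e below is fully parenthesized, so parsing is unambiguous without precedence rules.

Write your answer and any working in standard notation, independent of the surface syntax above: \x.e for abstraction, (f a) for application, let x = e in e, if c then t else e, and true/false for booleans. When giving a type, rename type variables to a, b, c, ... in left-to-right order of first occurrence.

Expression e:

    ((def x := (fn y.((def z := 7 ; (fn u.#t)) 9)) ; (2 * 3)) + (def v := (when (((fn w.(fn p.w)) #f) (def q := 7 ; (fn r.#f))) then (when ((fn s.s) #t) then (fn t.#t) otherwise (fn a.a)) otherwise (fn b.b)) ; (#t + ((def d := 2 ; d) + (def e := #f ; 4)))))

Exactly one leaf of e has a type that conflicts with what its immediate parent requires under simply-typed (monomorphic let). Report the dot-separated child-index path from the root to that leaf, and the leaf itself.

Answer: 1.1.0 : true

Working:
let z : Int
\u._ : b -> Bool
  unify b -> Bool ~ Int -> c
  unify b ~ Int
  unify Bool ~ c
_ _ : Bool
\y._ : a -> Bool
let x : a -> Bool
  unify Int ~ Int
  unify Int ~ Int
  unify Int ~ Int
w : d
\p._ : e -> d
\w._ : d -> e -> d
  unify d -> e -> d ~ Bool -> f
  unify d ~ Bool
  unify e -> Bool ~ f
_ _ : e -> Bool
let q : Int
\r._ : g -> Bool
  unify e -> Bool ~ (g -> Bool) -> h
  unify e ~ g -> Bool
  unify Bool ~ h
_ _ : Bool
  unify Bool ~ Bool
s : i
\s._ : i -> i
  unify i -> i ~ Bool -> j
  unify i ~ Bool
  unify Bool ~ j
_ _ : Bool
  unify Bool ~ Bool
\t._ : k -> Bool
a : l
\a._ : l -> l
  unify k -> Bool ~ l -> l
  unify k ~ l
  unify Bool ~ l
b : m
\b._ : m -> m
  unify Bool -> Bool ~ m -> m
  unify Bool ~ m
  unify Bool ~ Bool
let v : Bool -> Bool
  unify Bool ~ Int
  FAIL: mismatch Bool ~ Int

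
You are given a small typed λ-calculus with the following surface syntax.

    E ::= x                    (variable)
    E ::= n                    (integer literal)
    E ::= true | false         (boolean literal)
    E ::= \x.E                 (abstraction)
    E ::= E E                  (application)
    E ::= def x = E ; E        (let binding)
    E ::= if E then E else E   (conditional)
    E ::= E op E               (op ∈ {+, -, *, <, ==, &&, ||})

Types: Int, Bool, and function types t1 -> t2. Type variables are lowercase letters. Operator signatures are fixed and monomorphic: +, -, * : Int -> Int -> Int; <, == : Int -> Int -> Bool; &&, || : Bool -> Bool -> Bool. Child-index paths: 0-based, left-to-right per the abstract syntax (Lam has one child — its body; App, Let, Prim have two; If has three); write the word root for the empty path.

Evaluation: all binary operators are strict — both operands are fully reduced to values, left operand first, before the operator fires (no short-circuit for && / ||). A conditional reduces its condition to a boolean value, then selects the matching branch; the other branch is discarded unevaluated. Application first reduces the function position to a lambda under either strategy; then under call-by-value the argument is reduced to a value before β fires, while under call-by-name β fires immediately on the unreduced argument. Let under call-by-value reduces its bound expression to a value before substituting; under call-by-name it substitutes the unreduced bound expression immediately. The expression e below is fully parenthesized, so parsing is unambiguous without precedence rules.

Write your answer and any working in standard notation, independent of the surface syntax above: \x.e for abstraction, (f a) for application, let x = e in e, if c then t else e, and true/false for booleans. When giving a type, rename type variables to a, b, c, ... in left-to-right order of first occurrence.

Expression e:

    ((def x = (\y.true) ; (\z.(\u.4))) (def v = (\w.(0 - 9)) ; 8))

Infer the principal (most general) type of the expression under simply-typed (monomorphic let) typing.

Derivation:
\y._ : a -> Bool
let x : a -> Bool
\u._ : c -> Int
\z._ : b -> c -> Int
  unify Int ~ Int
  unify Int ~ Int
\w._ : d -> Int
let v : d -> Int
  unify b -> c -> Int ~ Int -> e
  unify b ~ Int
  unify c -> Int ~ e
_ _ : c -> Int

Answer: a -> Int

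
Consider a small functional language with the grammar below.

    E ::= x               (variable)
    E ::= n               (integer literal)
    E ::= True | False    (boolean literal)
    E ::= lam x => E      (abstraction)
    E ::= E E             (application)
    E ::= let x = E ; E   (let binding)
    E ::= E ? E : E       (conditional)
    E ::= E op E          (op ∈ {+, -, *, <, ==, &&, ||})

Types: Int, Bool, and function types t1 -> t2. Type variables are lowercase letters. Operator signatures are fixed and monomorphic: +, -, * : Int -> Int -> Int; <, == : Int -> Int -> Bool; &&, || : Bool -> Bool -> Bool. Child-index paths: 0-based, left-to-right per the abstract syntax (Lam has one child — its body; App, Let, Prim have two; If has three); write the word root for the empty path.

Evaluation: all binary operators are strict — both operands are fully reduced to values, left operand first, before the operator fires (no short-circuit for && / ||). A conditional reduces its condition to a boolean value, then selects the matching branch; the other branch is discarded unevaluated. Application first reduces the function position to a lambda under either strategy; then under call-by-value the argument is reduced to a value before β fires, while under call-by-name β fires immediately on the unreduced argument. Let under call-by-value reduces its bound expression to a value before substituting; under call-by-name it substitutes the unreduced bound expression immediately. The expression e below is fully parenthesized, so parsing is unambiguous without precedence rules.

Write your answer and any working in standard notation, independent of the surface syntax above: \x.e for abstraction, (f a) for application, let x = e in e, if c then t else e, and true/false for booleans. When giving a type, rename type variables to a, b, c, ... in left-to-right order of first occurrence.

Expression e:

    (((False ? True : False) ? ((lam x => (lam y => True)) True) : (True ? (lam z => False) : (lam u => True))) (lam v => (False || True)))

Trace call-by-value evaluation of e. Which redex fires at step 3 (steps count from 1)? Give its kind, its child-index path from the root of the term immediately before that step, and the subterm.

Answer: if at 0 : (if true then (\z.false) else (\u.true))

Trace:
step 0: ((if (if false then true else false) then ((\x.(\y.true)) true) else (if true then (\z.false) else (\u.true))) (\v.(false || true)))
step 1: [if@0.0] ((if false then ((\x.(\y.true)) true) else (if true then (\z.false) else (\u.true))) (\v.(false || true)))
step 2: [if@0] ((if true then (\z.false) else (\u.true)) (\v.(false || true)))
step 3: [if@0] ((\z.false) (\v.(false || true)))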